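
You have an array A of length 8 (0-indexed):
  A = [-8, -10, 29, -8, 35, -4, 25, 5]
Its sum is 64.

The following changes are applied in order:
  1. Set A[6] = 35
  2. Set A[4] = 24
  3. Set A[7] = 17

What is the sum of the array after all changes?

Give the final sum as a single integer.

Initial sum: 64
Change 1: A[6] 25 -> 35, delta = 10, sum = 74
Change 2: A[4] 35 -> 24, delta = -11, sum = 63
Change 3: A[7] 5 -> 17, delta = 12, sum = 75

Answer: 75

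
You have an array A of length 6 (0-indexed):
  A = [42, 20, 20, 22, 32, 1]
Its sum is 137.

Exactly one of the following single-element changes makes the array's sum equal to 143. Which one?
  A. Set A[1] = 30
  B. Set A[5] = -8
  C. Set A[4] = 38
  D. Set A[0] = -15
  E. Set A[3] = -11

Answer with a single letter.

Option A: A[1] 20->30, delta=10, new_sum=137+(10)=147
Option B: A[5] 1->-8, delta=-9, new_sum=137+(-9)=128
Option C: A[4] 32->38, delta=6, new_sum=137+(6)=143 <-- matches target
Option D: A[0] 42->-15, delta=-57, new_sum=137+(-57)=80
Option E: A[3] 22->-11, delta=-33, new_sum=137+(-33)=104

Answer: C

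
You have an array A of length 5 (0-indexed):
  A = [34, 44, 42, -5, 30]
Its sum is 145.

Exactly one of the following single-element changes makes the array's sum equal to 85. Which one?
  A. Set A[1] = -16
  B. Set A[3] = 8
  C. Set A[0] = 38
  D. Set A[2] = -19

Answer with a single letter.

Answer: A

Derivation:
Option A: A[1] 44->-16, delta=-60, new_sum=145+(-60)=85 <-- matches target
Option B: A[3] -5->8, delta=13, new_sum=145+(13)=158
Option C: A[0] 34->38, delta=4, new_sum=145+(4)=149
Option D: A[2] 42->-19, delta=-61, new_sum=145+(-61)=84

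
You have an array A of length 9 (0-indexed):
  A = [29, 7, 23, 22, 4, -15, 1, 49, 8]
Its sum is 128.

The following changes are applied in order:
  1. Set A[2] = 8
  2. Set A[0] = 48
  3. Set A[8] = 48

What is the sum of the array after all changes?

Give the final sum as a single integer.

Answer: 172

Derivation:
Initial sum: 128
Change 1: A[2] 23 -> 8, delta = -15, sum = 113
Change 2: A[0] 29 -> 48, delta = 19, sum = 132
Change 3: A[8] 8 -> 48, delta = 40, sum = 172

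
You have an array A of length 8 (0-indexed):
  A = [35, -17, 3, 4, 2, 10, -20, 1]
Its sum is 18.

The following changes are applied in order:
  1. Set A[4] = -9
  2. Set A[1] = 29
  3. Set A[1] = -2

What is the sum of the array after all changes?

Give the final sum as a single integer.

Initial sum: 18
Change 1: A[4] 2 -> -9, delta = -11, sum = 7
Change 2: A[1] -17 -> 29, delta = 46, sum = 53
Change 3: A[1] 29 -> -2, delta = -31, sum = 22

Answer: 22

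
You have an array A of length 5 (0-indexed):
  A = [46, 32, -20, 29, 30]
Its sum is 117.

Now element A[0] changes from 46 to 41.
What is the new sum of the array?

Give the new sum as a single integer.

Answer: 112

Derivation:
Old value at index 0: 46
New value at index 0: 41
Delta = 41 - 46 = -5
New sum = old_sum + delta = 117 + (-5) = 112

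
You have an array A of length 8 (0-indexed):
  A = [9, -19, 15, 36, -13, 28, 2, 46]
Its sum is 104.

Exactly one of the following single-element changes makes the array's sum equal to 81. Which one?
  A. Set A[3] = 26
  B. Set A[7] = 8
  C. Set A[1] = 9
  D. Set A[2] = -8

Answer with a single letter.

Answer: D

Derivation:
Option A: A[3] 36->26, delta=-10, new_sum=104+(-10)=94
Option B: A[7] 46->8, delta=-38, new_sum=104+(-38)=66
Option C: A[1] -19->9, delta=28, new_sum=104+(28)=132
Option D: A[2] 15->-8, delta=-23, new_sum=104+(-23)=81 <-- matches target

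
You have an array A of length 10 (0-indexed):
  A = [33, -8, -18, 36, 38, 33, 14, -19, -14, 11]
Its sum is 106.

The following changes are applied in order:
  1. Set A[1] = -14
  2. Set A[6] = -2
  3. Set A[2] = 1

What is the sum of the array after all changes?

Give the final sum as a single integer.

Answer: 103

Derivation:
Initial sum: 106
Change 1: A[1] -8 -> -14, delta = -6, sum = 100
Change 2: A[6] 14 -> -2, delta = -16, sum = 84
Change 3: A[2] -18 -> 1, delta = 19, sum = 103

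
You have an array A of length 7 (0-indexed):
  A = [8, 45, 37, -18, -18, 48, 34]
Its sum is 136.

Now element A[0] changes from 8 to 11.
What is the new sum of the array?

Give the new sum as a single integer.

Answer: 139

Derivation:
Old value at index 0: 8
New value at index 0: 11
Delta = 11 - 8 = 3
New sum = old_sum + delta = 136 + (3) = 139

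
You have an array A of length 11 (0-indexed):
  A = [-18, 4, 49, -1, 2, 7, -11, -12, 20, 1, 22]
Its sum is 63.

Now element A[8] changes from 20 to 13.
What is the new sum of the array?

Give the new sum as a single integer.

Old value at index 8: 20
New value at index 8: 13
Delta = 13 - 20 = -7
New sum = old_sum + delta = 63 + (-7) = 56

Answer: 56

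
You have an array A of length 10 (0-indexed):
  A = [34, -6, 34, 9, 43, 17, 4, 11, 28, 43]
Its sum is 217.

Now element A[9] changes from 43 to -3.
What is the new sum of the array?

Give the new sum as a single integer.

Old value at index 9: 43
New value at index 9: -3
Delta = -3 - 43 = -46
New sum = old_sum + delta = 217 + (-46) = 171

Answer: 171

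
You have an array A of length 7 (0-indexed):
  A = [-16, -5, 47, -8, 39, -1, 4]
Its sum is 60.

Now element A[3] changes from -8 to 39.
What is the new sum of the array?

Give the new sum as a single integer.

Old value at index 3: -8
New value at index 3: 39
Delta = 39 - -8 = 47
New sum = old_sum + delta = 60 + (47) = 107

Answer: 107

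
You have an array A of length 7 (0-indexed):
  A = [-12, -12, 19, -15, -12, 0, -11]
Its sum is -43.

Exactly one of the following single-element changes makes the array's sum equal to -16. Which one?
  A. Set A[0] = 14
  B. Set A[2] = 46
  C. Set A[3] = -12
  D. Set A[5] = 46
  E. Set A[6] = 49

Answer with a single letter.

Answer: B

Derivation:
Option A: A[0] -12->14, delta=26, new_sum=-43+(26)=-17
Option B: A[2] 19->46, delta=27, new_sum=-43+(27)=-16 <-- matches target
Option C: A[3] -15->-12, delta=3, new_sum=-43+(3)=-40
Option D: A[5] 0->46, delta=46, new_sum=-43+(46)=3
Option E: A[6] -11->49, delta=60, new_sum=-43+(60)=17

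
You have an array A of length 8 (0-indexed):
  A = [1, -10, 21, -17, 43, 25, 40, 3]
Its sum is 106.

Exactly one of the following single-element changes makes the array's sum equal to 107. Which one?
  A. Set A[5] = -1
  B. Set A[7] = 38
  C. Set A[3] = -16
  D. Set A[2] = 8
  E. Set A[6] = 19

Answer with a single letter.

Answer: C

Derivation:
Option A: A[5] 25->-1, delta=-26, new_sum=106+(-26)=80
Option B: A[7] 3->38, delta=35, new_sum=106+(35)=141
Option C: A[3] -17->-16, delta=1, new_sum=106+(1)=107 <-- matches target
Option D: A[2] 21->8, delta=-13, new_sum=106+(-13)=93
Option E: A[6] 40->19, delta=-21, new_sum=106+(-21)=85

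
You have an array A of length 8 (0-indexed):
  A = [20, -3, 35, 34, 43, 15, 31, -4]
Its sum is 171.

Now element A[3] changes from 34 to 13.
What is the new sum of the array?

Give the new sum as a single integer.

Old value at index 3: 34
New value at index 3: 13
Delta = 13 - 34 = -21
New sum = old_sum + delta = 171 + (-21) = 150

Answer: 150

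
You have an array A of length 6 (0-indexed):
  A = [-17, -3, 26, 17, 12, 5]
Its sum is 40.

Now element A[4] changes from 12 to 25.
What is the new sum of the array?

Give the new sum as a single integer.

Answer: 53

Derivation:
Old value at index 4: 12
New value at index 4: 25
Delta = 25 - 12 = 13
New sum = old_sum + delta = 40 + (13) = 53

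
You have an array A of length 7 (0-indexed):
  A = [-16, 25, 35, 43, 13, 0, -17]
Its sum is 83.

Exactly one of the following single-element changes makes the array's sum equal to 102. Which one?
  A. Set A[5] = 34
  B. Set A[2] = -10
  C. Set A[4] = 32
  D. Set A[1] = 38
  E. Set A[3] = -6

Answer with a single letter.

Option A: A[5] 0->34, delta=34, new_sum=83+(34)=117
Option B: A[2] 35->-10, delta=-45, new_sum=83+(-45)=38
Option C: A[4] 13->32, delta=19, new_sum=83+(19)=102 <-- matches target
Option D: A[1] 25->38, delta=13, new_sum=83+(13)=96
Option E: A[3] 43->-6, delta=-49, new_sum=83+(-49)=34

Answer: C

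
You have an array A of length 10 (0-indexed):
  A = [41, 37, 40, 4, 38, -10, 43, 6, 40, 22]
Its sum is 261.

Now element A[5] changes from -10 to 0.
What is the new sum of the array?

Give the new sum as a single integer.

Old value at index 5: -10
New value at index 5: 0
Delta = 0 - -10 = 10
New sum = old_sum + delta = 261 + (10) = 271

Answer: 271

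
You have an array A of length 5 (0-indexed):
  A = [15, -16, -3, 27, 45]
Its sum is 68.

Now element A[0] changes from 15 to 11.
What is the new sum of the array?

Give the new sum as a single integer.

Answer: 64

Derivation:
Old value at index 0: 15
New value at index 0: 11
Delta = 11 - 15 = -4
New sum = old_sum + delta = 68 + (-4) = 64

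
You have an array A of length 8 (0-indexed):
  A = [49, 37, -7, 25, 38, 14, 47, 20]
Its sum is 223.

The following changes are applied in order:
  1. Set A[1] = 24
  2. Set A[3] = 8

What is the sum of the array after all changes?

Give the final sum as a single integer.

Answer: 193

Derivation:
Initial sum: 223
Change 1: A[1] 37 -> 24, delta = -13, sum = 210
Change 2: A[3] 25 -> 8, delta = -17, sum = 193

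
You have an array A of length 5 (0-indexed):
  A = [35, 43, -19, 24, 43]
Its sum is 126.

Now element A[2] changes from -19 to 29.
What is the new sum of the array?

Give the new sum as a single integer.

Old value at index 2: -19
New value at index 2: 29
Delta = 29 - -19 = 48
New sum = old_sum + delta = 126 + (48) = 174

Answer: 174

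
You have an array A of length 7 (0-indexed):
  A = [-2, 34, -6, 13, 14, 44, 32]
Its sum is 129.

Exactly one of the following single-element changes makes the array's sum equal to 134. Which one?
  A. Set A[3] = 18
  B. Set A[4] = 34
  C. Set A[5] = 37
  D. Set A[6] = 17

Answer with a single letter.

Answer: A

Derivation:
Option A: A[3] 13->18, delta=5, new_sum=129+(5)=134 <-- matches target
Option B: A[4] 14->34, delta=20, new_sum=129+(20)=149
Option C: A[5] 44->37, delta=-7, new_sum=129+(-7)=122
Option D: A[6] 32->17, delta=-15, new_sum=129+(-15)=114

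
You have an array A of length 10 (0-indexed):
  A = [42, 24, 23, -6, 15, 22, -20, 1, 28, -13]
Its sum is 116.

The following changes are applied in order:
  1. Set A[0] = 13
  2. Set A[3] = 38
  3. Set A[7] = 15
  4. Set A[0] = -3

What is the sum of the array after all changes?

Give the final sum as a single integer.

Initial sum: 116
Change 1: A[0] 42 -> 13, delta = -29, sum = 87
Change 2: A[3] -6 -> 38, delta = 44, sum = 131
Change 3: A[7] 1 -> 15, delta = 14, sum = 145
Change 4: A[0] 13 -> -3, delta = -16, sum = 129

Answer: 129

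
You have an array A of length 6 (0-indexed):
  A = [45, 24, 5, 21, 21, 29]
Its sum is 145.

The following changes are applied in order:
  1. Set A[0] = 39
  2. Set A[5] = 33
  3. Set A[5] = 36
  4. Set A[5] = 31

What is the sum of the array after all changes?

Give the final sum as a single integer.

Initial sum: 145
Change 1: A[0] 45 -> 39, delta = -6, sum = 139
Change 2: A[5] 29 -> 33, delta = 4, sum = 143
Change 3: A[5] 33 -> 36, delta = 3, sum = 146
Change 4: A[5] 36 -> 31, delta = -5, sum = 141

Answer: 141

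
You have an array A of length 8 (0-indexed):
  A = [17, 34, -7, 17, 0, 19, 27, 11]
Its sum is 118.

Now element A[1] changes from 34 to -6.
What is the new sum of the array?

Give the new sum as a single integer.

Old value at index 1: 34
New value at index 1: -6
Delta = -6 - 34 = -40
New sum = old_sum + delta = 118 + (-40) = 78

Answer: 78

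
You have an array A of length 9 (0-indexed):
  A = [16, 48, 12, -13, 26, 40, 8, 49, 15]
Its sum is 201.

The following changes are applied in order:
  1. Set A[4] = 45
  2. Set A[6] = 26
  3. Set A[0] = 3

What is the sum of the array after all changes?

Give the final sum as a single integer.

Answer: 225

Derivation:
Initial sum: 201
Change 1: A[4] 26 -> 45, delta = 19, sum = 220
Change 2: A[6] 8 -> 26, delta = 18, sum = 238
Change 3: A[0] 16 -> 3, delta = -13, sum = 225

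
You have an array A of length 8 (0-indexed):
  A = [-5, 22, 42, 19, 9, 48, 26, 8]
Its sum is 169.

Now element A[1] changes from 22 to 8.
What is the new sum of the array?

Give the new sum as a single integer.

Answer: 155

Derivation:
Old value at index 1: 22
New value at index 1: 8
Delta = 8 - 22 = -14
New sum = old_sum + delta = 169 + (-14) = 155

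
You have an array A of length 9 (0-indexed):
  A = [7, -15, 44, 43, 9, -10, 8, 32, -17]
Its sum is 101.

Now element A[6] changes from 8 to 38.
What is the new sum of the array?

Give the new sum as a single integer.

Old value at index 6: 8
New value at index 6: 38
Delta = 38 - 8 = 30
New sum = old_sum + delta = 101 + (30) = 131

Answer: 131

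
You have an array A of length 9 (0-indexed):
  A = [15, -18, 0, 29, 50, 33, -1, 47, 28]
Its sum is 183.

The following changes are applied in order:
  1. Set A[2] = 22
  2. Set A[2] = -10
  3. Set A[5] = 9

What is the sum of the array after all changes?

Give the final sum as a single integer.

Initial sum: 183
Change 1: A[2] 0 -> 22, delta = 22, sum = 205
Change 2: A[2] 22 -> -10, delta = -32, sum = 173
Change 3: A[5] 33 -> 9, delta = -24, sum = 149

Answer: 149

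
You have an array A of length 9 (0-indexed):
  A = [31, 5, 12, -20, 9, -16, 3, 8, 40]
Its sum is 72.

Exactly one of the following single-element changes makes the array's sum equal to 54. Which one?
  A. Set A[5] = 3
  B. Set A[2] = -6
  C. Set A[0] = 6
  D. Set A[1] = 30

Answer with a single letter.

Option A: A[5] -16->3, delta=19, new_sum=72+(19)=91
Option B: A[2] 12->-6, delta=-18, new_sum=72+(-18)=54 <-- matches target
Option C: A[0] 31->6, delta=-25, new_sum=72+(-25)=47
Option D: A[1] 5->30, delta=25, new_sum=72+(25)=97

Answer: B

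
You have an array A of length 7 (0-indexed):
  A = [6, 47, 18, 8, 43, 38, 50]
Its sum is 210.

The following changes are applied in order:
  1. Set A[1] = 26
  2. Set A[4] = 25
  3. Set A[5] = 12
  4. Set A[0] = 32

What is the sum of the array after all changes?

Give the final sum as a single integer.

Initial sum: 210
Change 1: A[1] 47 -> 26, delta = -21, sum = 189
Change 2: A[4] 43 -> 25, delta = -18, sum = 171
Change 3: A[5] 38 -> 12, delta = -26, sum = 145
Change 4: A[0] 6 -> 32, delta = 26, sum = 171

Answer: 171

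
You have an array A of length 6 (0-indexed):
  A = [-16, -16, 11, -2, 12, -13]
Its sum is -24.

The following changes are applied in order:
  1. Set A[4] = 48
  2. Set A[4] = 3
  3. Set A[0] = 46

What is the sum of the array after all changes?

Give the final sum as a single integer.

Initial sum: -24
Change 1: A[4] 12 -> 48, delta = 36, sum = 12
Change 2: A[4] 48 -> 3, delta = -45, sum = -33
Change 3: A[0] -16 -> 46, delta = 62, sum = 29

Answer: 29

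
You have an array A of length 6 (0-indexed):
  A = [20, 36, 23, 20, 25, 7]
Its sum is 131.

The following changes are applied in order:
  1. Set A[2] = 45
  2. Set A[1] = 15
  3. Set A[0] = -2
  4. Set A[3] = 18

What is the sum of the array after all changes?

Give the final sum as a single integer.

Answer: 108

Derivation:
Initial sum: 131
Change 1: A[2] 23 -> 45, delta = 22, sum = 153
Change 2: A[1] 36 -> 15, delta = -21, sum = 132
Change 3: A[0] 20 -> -2, delta = -22, sum = 110
Change 4: A[3] 20 -> 18, delta = -2, sum = 108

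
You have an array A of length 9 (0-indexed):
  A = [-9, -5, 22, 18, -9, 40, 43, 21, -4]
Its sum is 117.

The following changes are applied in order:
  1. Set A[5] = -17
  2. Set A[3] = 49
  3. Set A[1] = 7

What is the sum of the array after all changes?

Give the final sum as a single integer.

Answer: 103

Derivation:
Initial sum: 117
Change 1: A[5] 40 -> -17, delta = -57, sum = 60
Change 2: A[3] 18 -> 49, delta = 31, sum = 91
Change 3: A[1] -5 -> 7, delta = 12, sum = 103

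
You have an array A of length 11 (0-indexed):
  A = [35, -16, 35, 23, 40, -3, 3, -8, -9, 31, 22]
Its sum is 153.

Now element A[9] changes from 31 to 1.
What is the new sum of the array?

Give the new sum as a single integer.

Answer: 123

Derivation:
Old value at index 9: 31
New value at index 9: 1
Delta = 1 - 31 = -30
New sum = old_sum + delta = 153 + (-30) = 123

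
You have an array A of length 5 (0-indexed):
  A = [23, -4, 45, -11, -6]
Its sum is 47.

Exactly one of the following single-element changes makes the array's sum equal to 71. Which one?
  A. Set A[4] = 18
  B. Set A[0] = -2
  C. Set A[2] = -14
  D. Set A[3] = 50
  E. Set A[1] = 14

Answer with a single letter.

Option A: A[4] -6->18, delta=24, new_sum=47+(24)=71 <-- matches target
Option B: A[0] 23->-2, delta=-25, new_sum=47+(-25)=22
Option C: A[2] 45->-14, delta=-59, new_sum=47+(-59)=-12
Option D: A[3] -11->50, delta=61, new_sum=47+(61)=108
Option E: A[1] -4->14, delta=18, new_sum=47+(18)=65

Answer: A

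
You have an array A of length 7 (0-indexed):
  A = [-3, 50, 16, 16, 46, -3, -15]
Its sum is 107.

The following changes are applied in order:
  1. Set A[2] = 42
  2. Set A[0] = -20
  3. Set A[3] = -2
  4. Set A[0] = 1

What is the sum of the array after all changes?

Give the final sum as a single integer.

Initial sum: 107
Change 1: A[2] 16 -> 42, delta = 26, sum = 133
Change 2: A[0] -3 -> -20, delta = -17, sum = 116
Change 3: A[3] 16 -> -2, delta = -18, sum = 98
Change 4: A[0] -20 -> 1, delta = 21, sum = 119

Answer: 119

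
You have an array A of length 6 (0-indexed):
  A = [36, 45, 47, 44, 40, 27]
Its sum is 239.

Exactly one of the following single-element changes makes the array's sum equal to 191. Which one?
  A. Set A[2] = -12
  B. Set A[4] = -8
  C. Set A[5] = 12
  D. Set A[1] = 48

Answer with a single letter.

Answer: B

Derivation:
Option A: A[2] 47->-12, delta=-59, new_sum=239+(-59)=180
Option B: A[4] 40->-8, delta=-48, new_sum=239+(-48)=191 <-- matches target
Option C: A[5] 27->12, delta=-15, new_sum=239+(-15)=224
Option D: A[1] 45->48, delta=3, new_sum=239+(3)=242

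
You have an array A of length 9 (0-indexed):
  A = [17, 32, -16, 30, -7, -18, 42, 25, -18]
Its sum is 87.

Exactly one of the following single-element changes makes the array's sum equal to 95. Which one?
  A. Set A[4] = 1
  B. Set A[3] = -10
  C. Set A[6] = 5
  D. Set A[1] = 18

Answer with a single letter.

Option A: A[4] -7->1, delta=8, new_sum=87+(8)=95 <-- matches target
Option B: A[3] 30->-10, delta=-40, new_sum=87+(-40)=47
Option C: A[6] 42->5, delta=-37, new_sum=87+(-37)=50
Option D: A[1] 32->18, delta=-14, new_sum=87+(-14)=73

Answer: A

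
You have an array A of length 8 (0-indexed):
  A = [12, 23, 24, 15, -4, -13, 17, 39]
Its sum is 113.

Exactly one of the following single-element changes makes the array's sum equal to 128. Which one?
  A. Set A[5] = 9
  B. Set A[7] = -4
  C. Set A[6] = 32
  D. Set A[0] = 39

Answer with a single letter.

Answer: C

Derivation:
Option A: A[5] -13->9, delta=22, new_sum=113+(22)=135
Option B: A[7] 39->-4, delta=-43, new_sum=113+(-43)=70
Option C: A[6] 17->32, delta=15, new_sum=113+(15)=128 <-- matches target
Option D: A[0] 12->39, delta=27, new_sum=113+(27)=140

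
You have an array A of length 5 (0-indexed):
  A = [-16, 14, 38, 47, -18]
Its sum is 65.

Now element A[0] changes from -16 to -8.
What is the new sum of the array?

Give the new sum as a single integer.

Answer: 73

Derivation:
Old value at index 0: -16
New value at index 0: -8
Delta = -8 - -16 = 8
New sum = old_sum + delta = 65 + (8) = 73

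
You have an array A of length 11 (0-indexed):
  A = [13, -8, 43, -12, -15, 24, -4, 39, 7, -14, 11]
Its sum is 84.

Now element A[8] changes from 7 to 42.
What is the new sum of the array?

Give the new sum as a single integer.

Old value at index 8: 7
New value at index 8: 42
Delta = 42 - 7 = 35
New sum = old_sum + delta = 84 + (35) = 119

Answer: 119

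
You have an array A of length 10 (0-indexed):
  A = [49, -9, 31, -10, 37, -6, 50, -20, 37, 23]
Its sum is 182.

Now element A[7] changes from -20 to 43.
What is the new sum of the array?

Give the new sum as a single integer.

Old value at index 7: -20
New value at index 7: 43
Delta = 43 - -20 = 63
New sum = old_sum + delta = 182 + (63) = 245

Answer: 245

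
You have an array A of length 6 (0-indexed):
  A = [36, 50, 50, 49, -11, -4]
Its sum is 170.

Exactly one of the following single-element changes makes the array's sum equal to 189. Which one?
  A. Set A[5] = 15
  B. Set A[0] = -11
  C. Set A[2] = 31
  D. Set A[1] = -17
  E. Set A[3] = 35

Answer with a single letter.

Answer: A

Derivation:
Option A: A[5] -4->15, delta=19, new_sum=170+(19)=189 <-- matches target
Option B: A[0] 36->-11, delta=-47, new_sum=170+(-47)=123
Option C: A[2] 50->31, delta=-19, new_sum=170+(-19)=151
Option D: A[1] 50->-17, delta=-67, new_sum=170+(-67)=103
Option E: A[3] 49->35, delta=-14, new_sum=170+(-14)=156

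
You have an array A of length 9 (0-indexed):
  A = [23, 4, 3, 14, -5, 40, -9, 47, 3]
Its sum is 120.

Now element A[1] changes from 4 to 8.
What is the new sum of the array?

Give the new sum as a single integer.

Answer: 124

Derivation:
Old value at index 1: 4
New value at index 1: 8
Delta = 8 - 4 = 4
New sum = old_sum + delta = 120 + (4) = 124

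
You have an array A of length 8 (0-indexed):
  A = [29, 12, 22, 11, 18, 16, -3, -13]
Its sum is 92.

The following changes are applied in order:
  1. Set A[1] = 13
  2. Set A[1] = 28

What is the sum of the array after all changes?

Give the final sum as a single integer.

Answer: 108

Derivation:
Initial sum: 92
Change 1: A[1] 12 -> 13, delta = 1, sum = 93
Change 2: A[1] 13 -> 28, delta = 15, sum = 108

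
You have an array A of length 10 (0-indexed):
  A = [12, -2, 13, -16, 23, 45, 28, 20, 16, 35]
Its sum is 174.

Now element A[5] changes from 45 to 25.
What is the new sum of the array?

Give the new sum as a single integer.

Old value at index 5: 45
New value at index 5: 25
Delta = 25 - 45 = -20
New sum = old_sum + delta = 174 + (-20) = 154

Answer: 154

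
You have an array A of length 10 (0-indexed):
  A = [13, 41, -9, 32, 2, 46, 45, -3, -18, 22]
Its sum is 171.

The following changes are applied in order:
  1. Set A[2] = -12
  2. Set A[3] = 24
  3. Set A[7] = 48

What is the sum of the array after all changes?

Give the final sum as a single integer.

Answer: 211

Derivation:
Initial sum: 171
Change 1: A[2] -9 -> -12, delta = -3, sum = 168
Change 2: A[3] 32 -> 24, delta = -8, sum = 160
Change 3: A[7] -3 -> 48, delta = 51, sum = 211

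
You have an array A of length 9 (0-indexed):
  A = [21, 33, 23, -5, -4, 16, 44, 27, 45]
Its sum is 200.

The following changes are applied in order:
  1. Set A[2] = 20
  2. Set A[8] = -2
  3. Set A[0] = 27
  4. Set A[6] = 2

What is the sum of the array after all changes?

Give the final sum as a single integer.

Initial sum: 200
Change 1: A[2] 23 -> 20, delta = -3, sum = 197
Change 2: A[8] 45 -> -2, delta = -47, sum = 150
Change 3: A[0] 21 -> 27, delta = 6, sum = 156
Change 4: A[6] 44 -> 2, delta = -42, sum = 114

Answer: 114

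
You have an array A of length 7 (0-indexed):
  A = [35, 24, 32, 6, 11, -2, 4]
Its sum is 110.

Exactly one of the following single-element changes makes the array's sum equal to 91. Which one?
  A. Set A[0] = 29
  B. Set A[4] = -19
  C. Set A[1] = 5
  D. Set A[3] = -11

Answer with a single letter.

Option A: A[0] 35->29, delta=-6, new_sum=110+(-6)=104
Option B: A[4] 11->-19, delta=-30, new_sum=110+(-30)=80
Option C: A[1] 24->5, delta=-19, new_sum=110+(-19)=91 <-- matches target
Option D: A[3] 6->-11, delta=-17, new_sum=110+(-17)=93

Answer: C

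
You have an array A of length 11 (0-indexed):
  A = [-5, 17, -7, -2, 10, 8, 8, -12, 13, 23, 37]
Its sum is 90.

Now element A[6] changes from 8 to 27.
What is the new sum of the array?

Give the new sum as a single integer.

Answer: 109

Derivation:
Old value at index 6: 8
New value at index 6: 27
Delta = 27 - 8 = 19
New sum = old_sum + delta = 90 + (19) = 109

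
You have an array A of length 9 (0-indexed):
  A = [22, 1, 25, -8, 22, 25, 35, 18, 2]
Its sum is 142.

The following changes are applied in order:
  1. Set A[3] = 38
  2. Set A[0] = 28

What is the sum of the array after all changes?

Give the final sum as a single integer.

Initial sum: 142
Change 1: A[3] -8 -> 38, delta = 46, sum = 188
Change 2: A[0] 22 -> 28, delta = 6, sum = 194

Answer: 194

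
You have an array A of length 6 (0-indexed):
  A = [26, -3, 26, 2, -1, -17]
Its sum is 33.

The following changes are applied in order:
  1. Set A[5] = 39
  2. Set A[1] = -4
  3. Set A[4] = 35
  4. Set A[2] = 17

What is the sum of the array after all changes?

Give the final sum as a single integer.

Initial sum: 33
Change 1: A[5] -17 -> 39, delta = 56, sum = 89
Change 2: A[1] -3 -> -4, delta = -1, sum = 88
Change 3: A[4] -1 -> 35, delta = 36, sum = 124
Change 4: A[2] 26 -> 17, delta = -9, sum = 115

Answer: 115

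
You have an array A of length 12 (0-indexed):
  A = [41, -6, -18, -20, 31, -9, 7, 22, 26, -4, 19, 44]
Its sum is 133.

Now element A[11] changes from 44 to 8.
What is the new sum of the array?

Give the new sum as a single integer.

Answer: 97

Derivation:
Old value at index 11: 44
New value at index 11: 8
Delta = 8 - 44 = -36
New sum = old_sum + delta = 133 + (-36) = 97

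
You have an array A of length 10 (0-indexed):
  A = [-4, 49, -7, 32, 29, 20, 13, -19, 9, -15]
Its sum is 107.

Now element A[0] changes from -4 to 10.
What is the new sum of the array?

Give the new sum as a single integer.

Answer: 121

Derivation:
Old value at index 0: -4
New value at index 0: 10
Delta = 10 - -4 = 14
New sum = old_sum + delta = 107 + (14) = 121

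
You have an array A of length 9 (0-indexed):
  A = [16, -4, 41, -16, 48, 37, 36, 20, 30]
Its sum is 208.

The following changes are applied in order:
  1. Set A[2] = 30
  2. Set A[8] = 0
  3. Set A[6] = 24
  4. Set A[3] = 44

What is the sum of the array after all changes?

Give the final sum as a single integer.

Answer: 215

Derivation:
Initial sum: 208
Change 1: A[2] 41 -> 30, delta = -11, sum = 197
Change 2: A[8] 30 -> 0, delta = -30, sum = 167
Change 3: A[6] 36 -> 24, delta = -12, sum = 155
Change 4: A[3] -16 -> 44, delta = 60, sum = 215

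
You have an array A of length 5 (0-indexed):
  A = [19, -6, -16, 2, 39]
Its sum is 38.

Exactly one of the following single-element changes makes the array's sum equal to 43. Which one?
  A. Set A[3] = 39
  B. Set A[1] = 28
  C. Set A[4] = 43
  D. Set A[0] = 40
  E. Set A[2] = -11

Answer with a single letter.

Option A: A[3] 2->39, delta=37, new_sum=38+(37)=75
Option B: A[1] -6->28, delta=34, new_sum=38+(34)=72
Option C: A[4] 39->43, delta=4, new_sum=38+(4)=42
Option D: A[0] 19->40, delta=21, new_sum=38+(21)=59
Option E: A[2] -16->-11, delta=5, new_sum=38+(5)=43 <-- matches target

Answer: E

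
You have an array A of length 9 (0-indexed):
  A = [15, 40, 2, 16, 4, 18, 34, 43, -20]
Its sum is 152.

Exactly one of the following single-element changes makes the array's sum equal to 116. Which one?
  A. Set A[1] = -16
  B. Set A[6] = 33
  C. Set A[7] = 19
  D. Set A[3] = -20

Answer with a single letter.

Answer: D

Derivation:
Option A: A[1] 40->-16, delta=-56, new_sum=152+(-56)=96
Option B: A[6] 34->33, delta=-1, new_sum=152+(-1)=151
Option C: A[7] 43->19, delta=-24, new_sum=152+(-24)=128
Option D: A[3] 16->-20, delta=-36, new_sum=152+(-36)=116 <-- matches target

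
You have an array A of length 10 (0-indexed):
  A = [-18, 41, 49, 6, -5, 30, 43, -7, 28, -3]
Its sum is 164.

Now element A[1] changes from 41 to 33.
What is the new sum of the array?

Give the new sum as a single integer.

Old value at index 1: 41
New value at index 1: 33
Delta = 33 - 41 = -8
New sum = old_sum + delta = 164 + (-8) = 156

Answer: 156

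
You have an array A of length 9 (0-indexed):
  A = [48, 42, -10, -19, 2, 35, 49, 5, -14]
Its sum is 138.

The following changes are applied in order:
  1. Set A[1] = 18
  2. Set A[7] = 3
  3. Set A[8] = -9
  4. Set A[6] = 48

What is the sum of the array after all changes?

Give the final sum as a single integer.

Answer: 116

Derivation:
Initial sum: 138
Change 1: A[1] 42 -> 18, delta = -24, sum = 114
Change 2: A[7] 5 -> 3, delta = -2, sum = 112
Change 3: A[8] -14 -> -9, delta = 5, sum = 117
Change 4: A[6] 49 -> 48, delta = -1, sum = 116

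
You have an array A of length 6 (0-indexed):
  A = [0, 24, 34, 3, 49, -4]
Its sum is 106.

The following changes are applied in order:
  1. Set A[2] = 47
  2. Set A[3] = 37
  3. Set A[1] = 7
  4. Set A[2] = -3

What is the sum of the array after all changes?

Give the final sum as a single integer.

Initial sum: 106
Change 1: A[2] 34 -> 47, delta = 13, sum = 119
Change 2: A[3] 3 -> 37, delta = 34, sum = 153
Change 3: A[1] 24 -> 7, delta = -17, sum = 136
Change 4: A[2] 47 -> -3, delta = -50, sum = 86

Answer: 86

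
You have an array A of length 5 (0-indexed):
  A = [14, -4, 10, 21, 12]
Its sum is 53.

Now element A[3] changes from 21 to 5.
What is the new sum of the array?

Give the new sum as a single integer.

Answer: 37

Derivation:
Old value at index 3: 21
New value at index 3: 5
Delta = 5 - 21 = -16
New sum = old_sum + delta = 53 + (-16) = 37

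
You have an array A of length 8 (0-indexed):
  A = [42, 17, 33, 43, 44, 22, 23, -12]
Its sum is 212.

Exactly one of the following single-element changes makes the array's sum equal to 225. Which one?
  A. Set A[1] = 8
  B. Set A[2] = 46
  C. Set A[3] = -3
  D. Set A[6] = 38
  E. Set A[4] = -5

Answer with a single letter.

Option A: A[1] 17->8, delta=-9, new_sum=212+(-9)=203
Option B: A[2] 33->46, delta=13, new_sum=212+(13)=225 <-- matches target
Option C: A[3] 43->-3, delta=-46, new_sum=212+(-46)=166
Option D: A[6] 23->38, delta=15, new_sum=212+(15)=227
Option E: A[4] 44->-5, delta=-49, new_sum=212+(-49)=163

Answer: B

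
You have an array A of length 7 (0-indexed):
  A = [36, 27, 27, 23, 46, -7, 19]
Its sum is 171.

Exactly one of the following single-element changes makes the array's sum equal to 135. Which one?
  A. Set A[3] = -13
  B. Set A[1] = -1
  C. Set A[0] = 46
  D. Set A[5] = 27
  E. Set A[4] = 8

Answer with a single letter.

Option A: A[3] 23->-13, delta=-36, new_sum=171+(-36)=135 <-- matches target
Option B: A[1] 27->-1, delta=-28, new_sum=171+(-28)=143
Option C: A[0] 36->46, delta=10, new_sum=171+(10)=181
Option D: A[5] -7->27, delta=34, new_sum=171+(34)=205
Option E: A[4] 46->8, delta=-38, new_sum=171+(-38)=133

Answer: A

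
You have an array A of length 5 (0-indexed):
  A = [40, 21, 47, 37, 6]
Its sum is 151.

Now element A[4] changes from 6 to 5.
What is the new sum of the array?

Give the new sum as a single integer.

Answer: 150

Derivation:
Old value at index 4: 6
New value at index 4: 5
Delta = 5 - 6 = -1
New sum = old_sum + delta = 151 + (-1) = 150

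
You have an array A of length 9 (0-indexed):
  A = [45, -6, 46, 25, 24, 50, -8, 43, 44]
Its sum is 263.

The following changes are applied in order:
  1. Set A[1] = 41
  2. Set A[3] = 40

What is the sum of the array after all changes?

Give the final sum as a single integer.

Initial sum: 263
Change 1: A[1] -6 -> 41, delta = 47, sum = 310
Change 2: A[3] 25 -> 40, delta = 15, sum = 325

Answer: 325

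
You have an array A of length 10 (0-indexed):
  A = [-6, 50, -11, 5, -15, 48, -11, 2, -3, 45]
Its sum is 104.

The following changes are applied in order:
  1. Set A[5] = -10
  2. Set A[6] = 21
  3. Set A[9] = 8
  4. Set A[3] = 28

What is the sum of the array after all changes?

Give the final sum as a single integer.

Initial sum: 104
Change 1: A[5] 48 -> -10, delta = -58, sum = 46
Change 2: A[6] -11 -> 21, delta = 32, sum = 78
Change 3: A[9] 45 -> 8, delta = -37, sum = 41
Change 4: A[3] 5 -> 28, delta = 23, sum = 64

Answer: 64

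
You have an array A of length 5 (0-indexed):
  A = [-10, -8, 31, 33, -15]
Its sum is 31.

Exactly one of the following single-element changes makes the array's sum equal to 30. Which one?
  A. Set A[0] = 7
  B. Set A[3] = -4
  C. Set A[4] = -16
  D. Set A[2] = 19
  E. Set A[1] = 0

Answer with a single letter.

Answer: C

Derivation:
Option A: A[0] -10->7, delta=17, new_sum=31+(17)=48
Option B: A[3] 33->-4, delta=-37, new_sum=31+(-37)=-6
Option C: A[4] -15->-16, delta=-1, new_sum=31+(-1)=30 <-- matches target
Option D: A[2] 31->19, delta=-12, new_sum=31+(-12)=19
Option E: A[1] -8->0, delta=8, new_sum=31+(8)=39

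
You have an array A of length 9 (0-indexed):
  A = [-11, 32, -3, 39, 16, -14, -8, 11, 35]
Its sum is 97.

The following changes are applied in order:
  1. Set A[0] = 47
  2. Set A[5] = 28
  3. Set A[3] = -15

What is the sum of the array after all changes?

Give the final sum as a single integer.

Answer: 143

Derivation:
Initial sum: 97
Change 1: A[0] -11 -> 47, delta = 58, sum = 155
Change 2: A[5] -14 -> 28, delta = 42, sum = 197
Change 3: A[3] 39 -> -15, delta = -54, sum = 143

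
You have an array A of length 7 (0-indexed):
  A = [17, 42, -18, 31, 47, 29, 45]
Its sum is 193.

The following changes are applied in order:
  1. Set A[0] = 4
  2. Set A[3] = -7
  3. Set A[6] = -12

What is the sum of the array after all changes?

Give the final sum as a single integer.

Answer: 85

Derivation:
Initial sum: 193
Change 1: A[0] 17 -> 4, delta = -13, sum = 180
Change 2: A[3] 31 -> -7, delta = -38, sum = 142
Change 3: A[6] 45 -> -12, delta = -57, sum = 85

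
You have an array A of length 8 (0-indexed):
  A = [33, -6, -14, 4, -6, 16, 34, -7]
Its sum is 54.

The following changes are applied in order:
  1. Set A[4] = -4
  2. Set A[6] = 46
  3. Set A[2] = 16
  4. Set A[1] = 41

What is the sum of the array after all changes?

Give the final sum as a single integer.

Initial sum: 54
Change 1: A[4] -6 -> -4, delta = 2, sum = 56
Change 2: A[6] 34 -> 46, delta = 12, sum = 68
Change 3: A[2] -14 -> 16, delta = 30, sum = 98
Change 4: A[1] -6 -> 41, delta = 47, sum = 145

Answer: 145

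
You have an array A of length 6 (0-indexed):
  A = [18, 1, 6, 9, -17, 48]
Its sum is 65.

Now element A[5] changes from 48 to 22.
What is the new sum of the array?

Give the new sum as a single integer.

Old value at index 5: 48
New value at index 5: 22
Delta = 22 - 48 = -26
New sum = old_sum + delta = 65 + (-26) = 39

Answer: 39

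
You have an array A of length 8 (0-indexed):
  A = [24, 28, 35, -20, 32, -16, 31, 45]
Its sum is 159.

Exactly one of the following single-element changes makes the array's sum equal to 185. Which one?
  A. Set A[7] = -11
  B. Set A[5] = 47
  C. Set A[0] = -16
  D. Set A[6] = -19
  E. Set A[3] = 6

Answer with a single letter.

Answer: E

Derivation:
Option A: A[7] 45->-11, delta=-56, new_sum=159+(-56)=103
Option B: A[5] -16->47, delta=63, new_sum=159+(63)=222
Option C: A[0] 24->-16, delta=-40, new_sum=159+(-40)=119
Option D: A[6] 31->-19, delta=-50, new_sum=159+(-50)=109
Option E: A[3] -20->6, delta=26, new_sum=159+(26)=185 <-- matches target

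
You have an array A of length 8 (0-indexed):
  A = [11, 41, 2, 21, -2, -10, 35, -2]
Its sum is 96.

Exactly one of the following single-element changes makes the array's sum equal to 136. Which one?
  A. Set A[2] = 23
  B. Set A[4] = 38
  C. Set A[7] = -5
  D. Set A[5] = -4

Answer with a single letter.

Answer: B

Derivation:
Option A: A[2] 2->23, delta=21, new_sum=96+(21)=117
Option B: A[4] -2->38, delta=40, new_sum=96+(40)=136 <-- matches target
Option C: A[7] -2->-5, delta=-3, new_sum=96+(-3)=93
Option D: A[5] -10->-4, delta=6, new_sum=96+(6)=102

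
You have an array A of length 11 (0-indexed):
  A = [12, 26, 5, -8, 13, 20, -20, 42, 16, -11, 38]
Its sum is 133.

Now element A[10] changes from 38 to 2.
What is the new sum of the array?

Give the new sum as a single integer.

Answer: 97

Derivation:
Old value at index 10: 38
New value at index 10: 2
Delta = 2 - 38 = -36
New sum = old_sum + delta = 133 + (-36) = 97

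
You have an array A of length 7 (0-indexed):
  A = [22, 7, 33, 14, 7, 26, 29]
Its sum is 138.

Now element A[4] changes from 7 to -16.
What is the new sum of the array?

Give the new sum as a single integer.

Old value at index 4: 7
New value at index 4: -16
Delta = -16 - 7 = -23
New sum = old_sum + delta = 138 + (-23) = 115

Answer: 115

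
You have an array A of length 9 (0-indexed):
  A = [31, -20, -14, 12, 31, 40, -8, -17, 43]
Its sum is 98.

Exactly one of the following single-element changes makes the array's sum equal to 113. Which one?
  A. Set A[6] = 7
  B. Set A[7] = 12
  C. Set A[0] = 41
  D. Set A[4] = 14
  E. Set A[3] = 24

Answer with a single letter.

Option A: A[6] -8->7, delta=15, new_sum=98+(15)=113 <-- matches target
Option B: A[7] -17->12, delta=29, new_sum=98+(29)=127
Option C: A[0] 31->41, delta=10, new_sum=98+(10)=108
Option D: A[4] 31->14, delta=-17, new_sum=98+(-17)=81
Option E: A[3] 12->24, delta=12, new_sum=98+(12)=110

Answer: A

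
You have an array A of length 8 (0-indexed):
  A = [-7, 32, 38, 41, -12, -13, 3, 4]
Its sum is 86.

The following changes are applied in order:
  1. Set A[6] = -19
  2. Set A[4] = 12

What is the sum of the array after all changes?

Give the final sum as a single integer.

Initial sum: 86
Change 1: A[6] 3 -> -19, delta = -22, sum = 64
Change 2: A[4] -12 -> 12, delta = 24, sum = 88

Answer: 88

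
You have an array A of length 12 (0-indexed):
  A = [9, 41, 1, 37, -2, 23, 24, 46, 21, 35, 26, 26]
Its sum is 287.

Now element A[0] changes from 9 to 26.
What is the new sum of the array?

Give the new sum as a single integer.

Old value at index 0: 9
New value at index 0: 26
Delta = 26 - 9 = 17
New sum = old_sum + delta = 287 + (17) = 304

Answer: 304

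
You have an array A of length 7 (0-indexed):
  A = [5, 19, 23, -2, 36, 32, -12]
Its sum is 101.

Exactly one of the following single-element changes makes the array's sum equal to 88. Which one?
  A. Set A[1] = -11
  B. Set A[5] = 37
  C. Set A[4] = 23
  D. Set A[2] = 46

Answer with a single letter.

Answer: C

Derivation:
Option A: A[1] 19->-11, delta=-30, new_sum=101+(-30)=71
Option B: A[5] 32->37, delta=5, new_sum=101+(5)=106
Option C: A[4] 36->23, delta=-13, new_sum=101+(-13)=88 <-- matches target
Option D: A[2] 23->46, delta=23, new_sum=101+(23)=124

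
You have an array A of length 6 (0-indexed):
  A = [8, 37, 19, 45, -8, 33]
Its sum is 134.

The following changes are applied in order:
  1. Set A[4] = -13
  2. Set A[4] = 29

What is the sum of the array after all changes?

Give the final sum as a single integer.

Initial sum: 134
Change 1: A[4] -8 -> -13, delta = -5, sum = 129
Change 2: A[4] -13 -> 29, delta = 42, sum = 171

Answer: 171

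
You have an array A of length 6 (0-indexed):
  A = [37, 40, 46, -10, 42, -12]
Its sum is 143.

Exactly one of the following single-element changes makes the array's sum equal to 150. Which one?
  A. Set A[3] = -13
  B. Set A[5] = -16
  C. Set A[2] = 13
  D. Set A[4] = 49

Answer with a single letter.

Option A: A[3] -10->-13, delta=-3, new_sum=143+(-3)=140
Option B: A[5] -12->-16, delta=-4, new_sum=143+(-4)=139
Option C: A[2] 46->13, delta=-33, new_sum=143+(-33)=110
Option D: A[4] 42->49, delta=7, new_sum=143+(7)=150 <-- matches target

Answer: D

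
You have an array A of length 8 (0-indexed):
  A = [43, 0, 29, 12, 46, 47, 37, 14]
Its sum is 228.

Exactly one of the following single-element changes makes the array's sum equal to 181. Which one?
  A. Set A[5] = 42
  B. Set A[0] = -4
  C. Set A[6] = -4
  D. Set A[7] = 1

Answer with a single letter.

Option A: A[5] 47->42, delta=-5, new_sum=228+(-5)=223
Option B: A[0] 43->-4, delta=-47, new_sum=228+(-47)=181 <-- matches target
Option C: A[6] 37->-4, delta=-41, new_sum=228+(-41)=187
Option D: A[7] 14->1, delta=-13, new_sum=228+(-13)=215

Answer: B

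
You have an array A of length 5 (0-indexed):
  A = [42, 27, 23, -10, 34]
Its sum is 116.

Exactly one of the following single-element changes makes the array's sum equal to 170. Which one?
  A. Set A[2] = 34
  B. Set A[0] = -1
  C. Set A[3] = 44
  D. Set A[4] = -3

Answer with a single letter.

Answer: C

Derivation:
Option A: A[2] 23->34, delta=11, new_sum=116+(11)=127
Option B: A[0] 42->-1, delta=-43, new_sum=116+(-43)=73
Option C: A[3] -10->44, delta=54, new_sum=116+(54)=170 <-- matches target
Option D: A[4] 34->-3, delta=-37, new_sum=116+(-37)=79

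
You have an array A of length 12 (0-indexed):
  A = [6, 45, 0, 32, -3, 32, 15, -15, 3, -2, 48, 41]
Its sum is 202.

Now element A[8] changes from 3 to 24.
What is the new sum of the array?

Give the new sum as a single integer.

Old value at index 8: 3
New value at index 8: 24
Delta = 24 - 3 = 21
New sum = old_sum + delta = 202 + (21) = 223

Answer: 223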